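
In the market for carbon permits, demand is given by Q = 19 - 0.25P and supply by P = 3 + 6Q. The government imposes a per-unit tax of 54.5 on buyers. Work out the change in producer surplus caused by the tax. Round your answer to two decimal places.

-149.60

Rewriting demand in inverse form: P = 76 - 4Q.
Pre-tax equilibrium: 76 - 4Q = 3 + 6Q gives Q* = 7.3, P* = 46.8.
A tax on buyers shifts demand down by 54.5: (76 - 54.5) - 4Q = 3 + 6Q, so Q_t = 1.85. Buyers pay P_b = 68.6; sellers receive P_s = P_b - 54.5 = 14.1.
PS falls from (1/2)(7.3)(43.8) = 159.87 to (1/2)(1.85)(11.1) = 10.2675, a change of -149.6025.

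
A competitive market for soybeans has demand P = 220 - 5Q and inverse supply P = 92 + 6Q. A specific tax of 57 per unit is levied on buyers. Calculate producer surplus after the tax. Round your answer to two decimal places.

124.98

Without the tax, 220 - 5Q = 92 + 6Q so Q* = 11.6364 and P* = 161.8182.
With the tax, buyers' net willingness to pay falls by 57: (220 - 57) - 5Q = 92 + 6Q, so Q_t = 6.4545. Buyers pay P_b = 187.7273; sellers receive P_s = P_b - 57 = 130.7273.
PS = (1/2)(Q_t)(P_s - 92) = (1/2)(6.4545)(38.7273) = 124.9835.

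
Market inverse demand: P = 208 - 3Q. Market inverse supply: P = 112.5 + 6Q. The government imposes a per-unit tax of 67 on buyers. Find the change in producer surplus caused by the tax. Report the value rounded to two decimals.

-307.70

Pre-tax equilibrium: 208 - 3Q = 112.5 + 6Q gives Q* = 10.6111, P* = 176.1667.
A tax on buyers shifts demand down by 67: (208 - 67) - 3Q = 112.5 + 6Q, so Q_t = 3.1667. Buyers pay P_b = 198.5; sellers receive P_s = P_b - 67 = 131.5.
Producers lose the trapezoid between P_s and P* out to Q_t plus the triangle from Q_t to Q*: change in PS = 30.0833 - 337.787 = -307.7037.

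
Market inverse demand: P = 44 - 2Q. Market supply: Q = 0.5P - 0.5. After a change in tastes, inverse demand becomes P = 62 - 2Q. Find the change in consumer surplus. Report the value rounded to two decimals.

Rewriting supply in inverse form: P = 1 + 2Q.
Initial equilibrium: Q_0 = 10.75, P_0 = 22.5; CS_0 = (1/2)(10.75)(21.5) = 115.5625, PS_0 = (1/2)(10.75)(21.5) = 115.5625.
New equilibrium: 62 - 2Q = 1 + 2Q gives Q_1 = 15.25, P_1 = 31.5; CS_1 = 232.5625, PS_1 = 232.5625.
Change in consumer surplus = 232.5625 - 115.5625 = 117.

117.00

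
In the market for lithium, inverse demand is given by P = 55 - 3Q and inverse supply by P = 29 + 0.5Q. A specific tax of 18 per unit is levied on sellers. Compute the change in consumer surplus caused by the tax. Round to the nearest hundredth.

Without the tax, 55 - 3Q = 29 + 0.5Q so Q* = 7.4286 and P* = 32.7143.
A tax on sellers shifts supply up by 18: 55 - 3Q = 29 + 0.5Q + 18, so Q_t = 2.2857. Buyers pay P_b = 48.1429; sellers receive P_s = P_b - 18 = 30.1429.
Consumers lose the trapezoid between P* and P_b out to Q_t plus the triangle from Q_t to Q*: change in CS = 7.8367 - 82.7755 = -74.9388.

-74.94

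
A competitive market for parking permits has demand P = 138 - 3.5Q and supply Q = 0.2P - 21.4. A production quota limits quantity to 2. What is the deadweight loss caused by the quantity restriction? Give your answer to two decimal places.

11.53

Rewriting supply in inverse form: P = 107 + 5Q.
Without the quota, 138 - 3.5Q = 107 + 5Q gives Q* = 3.6471.
At Q = 2 the demand price is 138 - 3.5(2) = 131 and the supply price is 107 + 5(2) = 117.
Deadweight loss is the triangle between the curves from 2 to 3.6471: (1/2)(131 - 117)(3.6471 - 2) = 11.5294.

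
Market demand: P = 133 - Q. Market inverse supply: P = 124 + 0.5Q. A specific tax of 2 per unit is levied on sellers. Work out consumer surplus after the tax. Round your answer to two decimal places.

Without the tax, 133 - Q = 124 + 0.5Q so Q* = 6 and P* = 127.
With the tax, sellers need 2 more per unit: 133 - Q = 124 + 0.5Q + 2, so Q_t = 4.6667. Buyers pay P_b = 128.3333; sellers receive P_s = P_b - 2 = 126.3333.
CS = (1/2)(Q_t)(133 - P_b) = (1/2)(4.6667)(4.6667) = 10.8889.

10.89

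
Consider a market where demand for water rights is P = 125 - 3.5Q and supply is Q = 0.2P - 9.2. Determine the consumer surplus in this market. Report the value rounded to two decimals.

Rewriting supply in inverse form: P = 46 + 5Q.
Setting demand equal to supply, 79 = 8.5Q, so Q* = 9.2941 and P* = 92.4706.
Consumer surplus is the triangle under demand above P*: (1/2)(9.2941)(125 - 92.4706) = (1/2)(9.2941)(32.5294) = 151.1661.

151.17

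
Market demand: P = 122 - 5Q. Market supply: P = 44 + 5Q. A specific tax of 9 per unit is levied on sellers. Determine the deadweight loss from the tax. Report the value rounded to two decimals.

Pre-tax equilibrium: 122 - 5Q = 44 + 5Q gives Q* = 7.8, P* = 83.
With the tax, sellers need 9 more per unit: 122 - 5Q = 44 + 5Q + 9, so Q_t = 6.9. Buyers pay P_b = 87.5; sellers receive P_s = P_b - 9 = 78.5.
The welfare triangle lost has base Q* - Q_t = 0.9 and height t = 9, so DWL = (1/2)(0.9)(9) = 4.05.

4.05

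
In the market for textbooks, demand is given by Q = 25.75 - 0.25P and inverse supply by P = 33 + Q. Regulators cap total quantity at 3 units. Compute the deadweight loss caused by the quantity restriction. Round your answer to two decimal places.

302.50

Rewriting demand in inverse form: P = 103 - 4Q.
Unrestricted equilibrium: Q* = (103 - 33)/(4 + 1) = 14.
At Q = 3 the demand price is 103 - 4(3) = 91 and the supply price is 33 + (3) = 36.
DWL = (1/2)(gap between curves at 3) x (Q* - 3) = (1/2)(55)(11) = 302.5.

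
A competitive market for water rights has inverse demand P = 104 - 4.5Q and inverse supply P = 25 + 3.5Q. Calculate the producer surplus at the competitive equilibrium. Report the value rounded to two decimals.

Equilibrium: 104 - 4.5Q = 25 + 3.5Q, so Q* = 9.875 and P* = 59.5625.
PS is the area between P* and the supply curve from 0 to Q*: (1/2)(9.875)(34.5625) = 170.6523.

170.65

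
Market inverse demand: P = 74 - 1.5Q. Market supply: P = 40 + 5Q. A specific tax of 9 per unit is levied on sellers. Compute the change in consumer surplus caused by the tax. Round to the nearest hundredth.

Pre-tax equilibrium: 74 - 1.5Q = 40 + 5Q gives Q* = 5.2308, P* = 66.1538.
With the tax, sellers need 9 more per unit: 74 - 1.5Q = 40 + 5Q + 9, so Q_t = 3.8462. Buyers pay P_b = 68.2308; sellers receive P_s = P_b - 9 = 59.2308.
CS falls from (1/2)(5.2308)(7.8462) = 20.5207 to (1/2)(3.8462)(5.7692) = 11.0947, a change of -9.426.

-9.43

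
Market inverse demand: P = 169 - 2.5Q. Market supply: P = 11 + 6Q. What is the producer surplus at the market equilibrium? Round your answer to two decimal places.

Setting demand equal to supply, 158 = 8.5Q, so Q* = 18.5882 and P* = 122.5294.
Producer surplus is the triangle above supply below P*: (1/2)(18.5882)(122.5294 - 11) = (1/2)(18.5882)(111.5294) = 1036.5675.

1036.57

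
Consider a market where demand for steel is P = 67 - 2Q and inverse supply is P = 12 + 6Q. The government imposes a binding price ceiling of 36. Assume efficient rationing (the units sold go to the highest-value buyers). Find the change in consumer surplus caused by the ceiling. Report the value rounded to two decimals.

Free-market equilibrium: 67 - 2Q = 12 + 6Q gives Q* = 6.875, P* = 53.25.
At the ceiling price 36, quantity supplied is (36 - 12)/6 = 4; supply is the short side, so Q = 4 trades at P = 36.
CS goes from (1/2)(6.875)(13.75) = 47.2656 to 108 (computed as (67 - 36)(4) - (1/2)(2)(4)^2), a change of 60.7344.

60.73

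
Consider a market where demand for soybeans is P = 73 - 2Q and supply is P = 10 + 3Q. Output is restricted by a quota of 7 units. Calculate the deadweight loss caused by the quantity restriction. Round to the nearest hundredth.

78.40

Without the quota, 73 - 2Q = 10 + 3Q gives Q* = 12.6.
At Q = 7 the demand price is 73 - 2(7) = 59 and the supply price is 10 + 3(7) = 31.
DWL = (1/2)(gap between curves at 7) x (Q* - 7) = (1/2)(28)(5.6) = 78.4.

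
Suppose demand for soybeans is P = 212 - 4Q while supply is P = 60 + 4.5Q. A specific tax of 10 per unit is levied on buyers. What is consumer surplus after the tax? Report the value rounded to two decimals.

558.17

Pre-tax equilibrium: 212 - 4Q = 60 + 4.5Q gives Q* = 17.8824, P* = 140.4706.
With the tax, buyers' net willingness to pay falls by 10: (212 - 10) - 4Q = 60 + 4.5Q, so Q_t = 16.7059. Buyers pay P_b = 145.1765; sellers receive P_s = P_b - 10 = 135.1765.
CS = (1/2)(Q_t)(212 - P_b) = (1/2)(16.7059)(66.8235) = 558.173.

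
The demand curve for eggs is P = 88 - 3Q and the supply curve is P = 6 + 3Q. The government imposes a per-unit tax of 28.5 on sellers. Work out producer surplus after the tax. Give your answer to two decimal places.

Pre-tax equilibrium: 88 - 3Q = 6 + 3Q gives Q* = 13.6667, P* = 47.
With the tax, sellers need 28.5 more per unit: 88 - 3Q = 6 + 3Q + 28.5, so Q_t = 8.9167. Buyers pay P_b = 61.25; sellers receive P_s = P_b - 28.5 = 32.75.
PS = (1/2)(Q_t)(P_s - 6) = (1/2)(8.9167)(26.75) = 119.2604.

119.26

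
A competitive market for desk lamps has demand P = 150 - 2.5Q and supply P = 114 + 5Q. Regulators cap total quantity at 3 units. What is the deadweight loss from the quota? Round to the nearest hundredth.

Unrestricted equilibrium: Q* = (150 - 114)/(2.5 + 5) = 4.8.
At Q = 3 the demand price is 150 - 2.5(3) = 142.5 and the supply price is 114 + 5(3) = 129.
DWL = (1/2)(gap between curves at 3) x (Q* - 3) = (1/2)(13.5)(1.8) = 12.15.

12.15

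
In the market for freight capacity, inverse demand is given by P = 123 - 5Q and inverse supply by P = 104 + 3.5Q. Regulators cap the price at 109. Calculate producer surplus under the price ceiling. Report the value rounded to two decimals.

Free-market equilibrium: 123 - 5Q = 104 + 3.5Q gives Q* = 2.2353, P* = 111.8235.
At P = 109, sellers supply (109 - 104)/3.5 = 1.4286 while buyers want more, so the quantity traded is 1.4286 at price 109.
PS is the triangle above supply below 109: (1/2)(1.4286)(109 - 104) = 3.5714.

3.57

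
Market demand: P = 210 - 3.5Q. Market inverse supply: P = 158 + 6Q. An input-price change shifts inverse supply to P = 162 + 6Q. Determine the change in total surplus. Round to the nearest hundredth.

Initial equilibrium: Q_0 = 5.4737, P_0 = 190.8421; CS_0 = (1/2)(5.4737)(19.1579) = 52.4321, PS_0 = (1/2)(5.4737)(32.8421) = 89.8837.
New equilibrium: 210 - 3.5Q = 162 + 6Q gives Q_1 = 5.0526, P_1 = 192.3158; CS_1 = 44.6759, PS_1 = 76.5873.
Change in total surplus = (44.6759 + 76.5873) - (52.4321 + 89.8837) = -21.0526.

-21.05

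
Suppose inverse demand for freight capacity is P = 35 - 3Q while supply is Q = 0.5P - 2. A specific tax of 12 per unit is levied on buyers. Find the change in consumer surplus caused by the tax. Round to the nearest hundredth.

Rewriting supply in inverse form: P = 4 + 2Q.
Without the tax, 35 - 3Q = 4 + 2Q so Q* = 6.2 and P* = 16.4.
With the tax, buyers' net willingness to pay falls by 12: (35 - 12) - 3Q = 4 + 2Q, so Q_t = 3.8. Buyers pay P_b = 23.6; sellers receive P_s = P_b - 12 = 11.6.
CS falls from (1/2)(6.2)(18.6) = 57.66 to (1/2)(3.8)(11.4) = 21.66, a change of -36.

-36.00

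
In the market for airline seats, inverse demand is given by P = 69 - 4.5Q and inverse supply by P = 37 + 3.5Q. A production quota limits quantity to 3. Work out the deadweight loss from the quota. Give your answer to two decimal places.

4.00

Unrestricted equilibrium: Q* = (69 - 37)/(4.5 + 3.5) = 4.
At Q = 3 the demand price is 69 - 4.5(3) = 55.5 and the supply price is 37 + 3.5(3) = 47.5.
Deadweight loss is the triangle between the curves from 3 to 4: (1/2)(55.5 - 47.5)(4 - 3) = 4.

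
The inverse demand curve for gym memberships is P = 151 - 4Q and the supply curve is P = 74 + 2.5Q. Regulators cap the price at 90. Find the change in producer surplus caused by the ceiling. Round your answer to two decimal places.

Free-market equilibrium: 151 - 4Q = 74 + 2.5Q gives Q* = 11.8462, P* = 103.6154.
At P = 90, sellers supply (90 - 74)/2.5 = 6.4 while buyers want more, so the quantity traded is 6.4 at price 90.
PS goes from (1/2)(11.8462)(29.6154) = 175.4142 to 51.2 (computed as (90 - 74)(6.4) - (1/2)(2.5)(6.4)^2), a change of -124.2142.

-124.21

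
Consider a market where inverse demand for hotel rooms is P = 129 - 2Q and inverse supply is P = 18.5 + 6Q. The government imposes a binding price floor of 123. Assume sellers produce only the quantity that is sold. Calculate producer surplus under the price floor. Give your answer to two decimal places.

Free-market equilibrium: 129 - 2Q = 18.5 + 6Q gives Q* = 13.8125, P* = 101.375.
At P = 123, buyers demand (129 - 123)/2 = 3 while sellers would supply more, so the quantity traded is 3 at price 123.
The supply price at Q = 3 is 36.5. PS is the trapezoid between 123 and supply over [0, 3]: (1/2)[(123 - 18.5) + (123 - 36.5)](3) = 286.5.

286.50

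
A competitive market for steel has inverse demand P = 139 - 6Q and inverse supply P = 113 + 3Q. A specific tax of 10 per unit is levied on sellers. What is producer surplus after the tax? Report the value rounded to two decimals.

4.74

Pre-tax equilibrium: 139 - 6Q = 113 + 3Q gives Q* = 2.8889, P* = 121.6667.
A tax on sellers shifts supply up by 10: 139 - 6Q = 113 + 3Q + 10, so Q_t = 1.7778. Buyers pay P_b = 128.3333; sellers receive P_s = P_b - 10 = 118.3333.
Producer surplus is the triangle above supply below P_s: (1/2)(1.7778)(118.3333 - 113) = 4.7407.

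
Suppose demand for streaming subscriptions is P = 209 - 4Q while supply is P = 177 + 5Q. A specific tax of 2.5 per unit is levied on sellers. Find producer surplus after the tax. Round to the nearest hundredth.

Pre-tax equilibrium: 209 - 4Q = 177 + 5Q gives Q* = 3.5556, P* = 194.7778.
With the tax, sellers need 2.5 more per unit: 209 - 4Q = 177 + 5Q + 2.5, so Q_t = 3.2778. Buyers pay P_b = 195.8889; sellers receive P_s = P_b - 2.5 = 193.3889.
Producer surplus is the triangle above supply below P_s: (1/2)(3.2778)(193.3889 - 177) = 26.8596.

26.86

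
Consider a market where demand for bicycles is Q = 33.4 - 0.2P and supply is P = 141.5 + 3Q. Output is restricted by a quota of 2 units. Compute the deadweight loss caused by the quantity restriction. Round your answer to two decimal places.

5.64

Rewriting demand in inverse form: P = 167 - 5Q.
Unrestricted equilibrium: Q* = (167 - 141.5)/(5 + 3) = 3.1875.
At Q = 2 the demand price is 167 - 5(2) = 157 and the supply price is 141.5 + 3(2) = 147.5.
DWL = (1/2)(gap between curves at 2) x (Q* - 2) = (1/2)(9.5)(1.1875) = 5.6406.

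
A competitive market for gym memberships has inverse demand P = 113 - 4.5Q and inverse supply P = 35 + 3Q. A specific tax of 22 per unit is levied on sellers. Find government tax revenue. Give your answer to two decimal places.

164.27

Pre-tax equilibrium: 113 - 4.5Q = 35 + 3Q gives Q* = 10.4, P* = 66.2.
A tax on sellers shifts supply up by 22: 113 - 4.5Q = 35 + 3Q + 22, so Q_t = 7.4667. Buyers pay P_b = 79.4; sellers receive P_s = P_b - 22 = 57.4.
Tax revenue = t x Q_t = 22 x 7.4667 = 164.2667.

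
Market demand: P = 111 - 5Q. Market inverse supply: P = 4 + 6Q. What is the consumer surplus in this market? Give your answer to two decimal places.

236.55

Setting demand equal to supply, 107 = 11Q, so Q* = 9.7273 and P* = 62.3636.
The demand choke price is 111, so CS = (1/2)(Q*)(111 - P*) = (1/2)(9.7273)(48.6364) = 236.5496.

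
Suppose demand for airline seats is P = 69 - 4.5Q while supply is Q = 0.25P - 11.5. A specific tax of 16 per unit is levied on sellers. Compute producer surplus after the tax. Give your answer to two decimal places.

Rewriting supply in inverse form: P = 46 + 4Q.
Pre-tax equilibrium: 69 - 4.5Q = 46 + 4Q gives Q* = 2.7059, P* = 56.8235.
With the tax, sellers need 16 more per unit: 69 - 4.5Q = 46 + 4Q + 16, so Q_t = 0.8235. Buyers pay P_b = 65.2941; sellers receive P_s = P_b - 16 = 49.2941.
Producer surplus is the triangle above supply below P_s: (1/2)(0.8235)(49.2941 - 46) = 1.3564.

1.36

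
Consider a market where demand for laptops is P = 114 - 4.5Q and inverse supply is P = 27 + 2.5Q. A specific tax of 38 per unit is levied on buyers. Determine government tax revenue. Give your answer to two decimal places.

Without the tax, 114 - 4.5Q = 27 + 2.5Q so Q* = 12.4286 and P* = 58.0714.
A tax on buyers shifts demand down by 38: (114 - 38) - 4.5Q = 27 + 2.5Q, so Q_t = 7. Buyers pay P_b = 82.5; sellers receive P_s = P_b - 38 = 44.5.
Revenue is the tax times quantity traded: 38 x 7 = 266.

266.00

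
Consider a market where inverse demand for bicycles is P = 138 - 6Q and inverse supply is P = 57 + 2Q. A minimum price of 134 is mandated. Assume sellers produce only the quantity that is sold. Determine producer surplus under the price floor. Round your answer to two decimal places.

50.89

Without the control, 138 - 6Q = 57 + 2Q so Q* = 10.125 and P* = 77.25.
At P = 134, buyers demand (138 - 134)/6 = 0.6667 while sellers would supply more, so the quantity traded is 0.6667 at price 134.
The supply price at Q = 0.6667 is 58.3333. PS is the trapezoid between 134 and supply over [0, 0.6667]: (1/2)[(134 - 57) + (134 - 58.3333)](0.6667) = 50.8889.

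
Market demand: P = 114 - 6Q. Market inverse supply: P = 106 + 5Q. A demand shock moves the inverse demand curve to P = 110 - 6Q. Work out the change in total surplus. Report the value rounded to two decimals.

Initial equilibrium: Q_0 = 0.7273, P_0 = 109.6364; CS_0 = (1/2)(0.7273)(4.3636) = 1.5868, PS_0 = (1/2)(0.7273)(3.6364) = 1.3223.
New equilibrium: 110 - 6Q = 106 + 5Q gives Q_1 = 0.3636, P_1 = 107.8182; CS_1 = 0.3967, PS_1 = 0.3306.
Change in total surplus = (0.3967 + 0.3306) - (1.5868 + 1.3223) = -2.1818.

-2.18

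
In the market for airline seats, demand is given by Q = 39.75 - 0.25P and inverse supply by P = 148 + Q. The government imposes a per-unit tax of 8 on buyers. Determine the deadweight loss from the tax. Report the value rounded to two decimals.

Rewriting demand in inverse form: P = 159 - 4Q.
Pre-tax equilibrium: 159 - 4Q = 148 + Q gives Q* = 2.2, P* = 150.2.
A tax on buyers shifts demand down by 8: (159 - 8) - 4Q = 148 + Q, so Q_t = 0.6. Buyers pay P_b = 156.6; sellers receive P_s = P_b - 8 = 148.6.
Deadweight loss is the triangle between the curves from Q_t to Q*: (1/2)(2.2 - 0.6)(8) = 6.4.

6.40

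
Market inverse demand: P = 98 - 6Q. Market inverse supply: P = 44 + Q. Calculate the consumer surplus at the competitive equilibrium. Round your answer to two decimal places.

Setting demand equal to supply, 54 = 7Q, so Q* = 7.7143 and P* = 51.7143.
Consumer surplus is the triangle under demand above P*: (1/2)(7.7143)(98 - 51.7143) = (1/2)(7.7143)(46.2857) = 178.5306.

178.53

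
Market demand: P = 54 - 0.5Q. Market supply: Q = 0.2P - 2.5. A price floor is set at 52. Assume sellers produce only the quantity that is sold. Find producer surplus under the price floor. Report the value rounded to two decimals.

118.00

Rewriting supply in inverse form: P = 12.5 + 5Q.
Free-market equilibrium: 54 - 0.5Q = 12.5 + 5Q gives Q* = 7.5455, P* = 50.2273.
At the floor price 52, quantity demanded is (54 - 52)/0.5 = 4; demand is the short side, so Q = 4 trades at P = 52.
The supply price at Q = 4 is 32.5. PS is the trapezoid between 52 and supply over [0, 4]: (1/2)[(52 - 12.5) + (52 - 32.5)](4) = 118.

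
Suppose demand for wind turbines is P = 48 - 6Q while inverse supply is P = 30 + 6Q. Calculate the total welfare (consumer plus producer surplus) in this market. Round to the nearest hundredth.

Equilibrium: 48 - 6Q = 30 + 6Q, so Q* = 1.5 and P* = 39.
Total surplus is the full triangle between the curves from 0 to Q*: (1/2)(1.5)(48 - 30) = 13.5.

13.50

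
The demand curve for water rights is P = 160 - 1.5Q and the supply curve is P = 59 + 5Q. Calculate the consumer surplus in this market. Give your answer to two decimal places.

181.08

Equilibrium: 160 - 1.5Q = 59 + 5Q, so Q* = 15.5385 and P* = 136.6923.
The demand choke price is 160, so CS = (1/2)(Q*)(160 - P*) = (1/2)(15.5385)(23.3077) = 181.0828.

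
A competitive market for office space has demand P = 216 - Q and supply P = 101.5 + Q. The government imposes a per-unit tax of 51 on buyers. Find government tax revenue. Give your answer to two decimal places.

Pre-tax equilibrium: 216 - Q = 101.5 + Q gives Q* = 57.25, P* = 158.75.
A tax on buyers shifts demand down by 51: (216 - 51) - Q = 101.5 + Q, so Q_t = 31.75. Buyers pay P_b = 184.25; sellers receive P_s = P_b - 51 = 133.25.
Revenue is the tax times quantity traded: 51 x 31.75 = 1619.25.

1619.25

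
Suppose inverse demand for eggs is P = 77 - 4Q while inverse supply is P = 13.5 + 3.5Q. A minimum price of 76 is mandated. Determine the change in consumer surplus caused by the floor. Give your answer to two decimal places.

Without the control, 77 - 4Q = 13.5 + 3.5Q so Q* = 8.4667 and P* = 43.1333.
At P = 76, buyers demand (77 - 76)/4 = 0.25 while sellers would supply more, so the quantity traded is 0.25 at price 76.
CS goes from (1/2)(8.4667)(33.8667) = 143.3689 to 0.125 (computed as (77 - 76)(0.25) - (1/2)(4)(0.25)^2), a change of -143.2439.

-143.24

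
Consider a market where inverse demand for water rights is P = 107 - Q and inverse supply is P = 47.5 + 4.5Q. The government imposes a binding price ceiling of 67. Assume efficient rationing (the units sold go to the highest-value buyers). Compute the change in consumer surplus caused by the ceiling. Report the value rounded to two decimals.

Without the control, 107 - Q = 47.5 + 4.5Q so Q* = 10.8182 and P* = 96.1818.
At P = 67, sellers supply (67 - 47.5)/4.5 = 4.3333 while buyers want more, so the quantity traded is 4.3333 at price 67.
CS goes from (1/2)(10.8182)(10.8182) = 58.5165 to 163.9444 (computed as (107 - 67)(4.3333) - (1/2)(1)(4.3333)^2), a change of 105.4279.

105.43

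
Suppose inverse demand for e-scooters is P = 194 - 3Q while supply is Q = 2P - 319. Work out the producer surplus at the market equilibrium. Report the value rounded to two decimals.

24.29

Rewriting supply in inverse form: P = 159.5 + 0.5Q.
Setting demand equal to supply, 34.5 = 3.5Q, so Q* = 9.8571 and P* = 164.4286.
Producer surplus is the triangle above supply below P*: (1/2)(9.8571)(164.4286 - 159.5) = (1/2)(9.8571)(4.9286) = 24.2908.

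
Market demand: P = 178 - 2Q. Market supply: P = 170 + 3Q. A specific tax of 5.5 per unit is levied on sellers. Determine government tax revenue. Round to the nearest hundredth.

2.75

Without the tax, 178 - 2Q = 170 + 3Q so Q* = 1.6 and P* = 174.8.
A tax on sellers shifts supply up by 5.5: 178 - 2Q = 170 + 3Q + 5.5, so Q_t = 0.5. Buyers pay P_b = 177; sellers receive P_s = P_b - 5.5 = 171.5.
Tax revenue = t x Q_t = 5.5 x 0.5 = 2.75.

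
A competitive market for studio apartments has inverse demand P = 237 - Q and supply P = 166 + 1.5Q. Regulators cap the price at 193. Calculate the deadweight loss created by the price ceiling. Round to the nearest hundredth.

Without the control, 237 - Q = 166 + 1.5Q so Q* = 28.4 and P* = 208.6.
At the ceiling price 193, quantity supplied is (193 - 166)/1.5 = 18; supply is the short side, so Q = 18 trades at P = 193.
The lost-trades triangle has base Q* - 18 = 10.4 and height equal to the gap between the curves at Q = 18, which is 219 - 193 = 26. DWL = (1/2)(10.4)(26) = 135.2.

135.20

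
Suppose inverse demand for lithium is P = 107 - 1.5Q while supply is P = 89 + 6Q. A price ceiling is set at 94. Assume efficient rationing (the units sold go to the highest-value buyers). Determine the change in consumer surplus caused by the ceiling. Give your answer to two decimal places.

Without the control, 107 - 1.5Q = 89 + 6Q so Q* = 2.4 and P* = 103.4.
At the ceiling price 94, quantity supplied is (94 - 89)/6 = 0.8333; supply is the short side, so Q = 0.8333 trades at P = 94.
CS goes from (1/2)(2.4)(3.6) = 4.32 to 10.3125 (computed as (107 - 94)(0.8333) - (1/2)(1.5)(0.8333)^2), a change of 5.9925.

5.99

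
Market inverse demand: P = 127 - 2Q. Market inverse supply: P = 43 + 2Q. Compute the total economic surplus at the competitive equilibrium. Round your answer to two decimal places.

Equilibrium: 127 - 2Q = 43 + 2Q, so Q* = 21 and P* = 85.
Total surplus is the full triangle between the curves from 0 to Q*: (1/2)(21)(127 - 43) = 882.

882.00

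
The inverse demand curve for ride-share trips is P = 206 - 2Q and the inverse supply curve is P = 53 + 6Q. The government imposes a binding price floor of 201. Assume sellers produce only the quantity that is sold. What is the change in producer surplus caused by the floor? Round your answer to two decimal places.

Free-market equilibrium: 206 - 2Q = 53 + 6Q gives Q* = 19.125, P* = 167.75.
At P = 201, buyers demand (206 - 201)/2 = 2.5 while sellers would supply more, so the quantity traded is 2.5 at price 201.
PS goes from (1/2)(19.125)(114.75) = 1097.2969 to 351.25 (computed as (201 - 53)(2.5) - (1/2)(6)(2.5)^2), a change of -746.0469.

-746.05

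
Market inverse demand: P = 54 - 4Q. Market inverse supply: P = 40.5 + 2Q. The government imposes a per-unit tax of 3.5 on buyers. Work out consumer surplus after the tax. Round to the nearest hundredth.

5.56

Pre-tax equilibrium: 54 - 4Q = 40.5 + 2Q gives Q* = 2.25, P* = 45.
With the tax, buyers' net willingness to pay falls by 3.5: (54 - 3.5) - 4Q = 40.5 + 2Q, so Q_t = 1.6667. Buyers pay P_b = 47.3333; sellers receive P_s = P_b - 3.5 = 43.8333.
CS = (1/2)(Q_t)(54 - P_b) = (1/2)(1.6667)(6.6667) = 5.5556.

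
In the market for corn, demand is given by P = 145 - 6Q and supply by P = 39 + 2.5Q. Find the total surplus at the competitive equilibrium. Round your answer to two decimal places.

660.94

Setting demand equal to supply, 106 = 8.5Q, so Q* = 12.4706 and P* = 70.1765.
Total surplus is the full triangle between the curves from 0 to Q*: (1/2)(12.4706)(145 - 39) = 660.9412.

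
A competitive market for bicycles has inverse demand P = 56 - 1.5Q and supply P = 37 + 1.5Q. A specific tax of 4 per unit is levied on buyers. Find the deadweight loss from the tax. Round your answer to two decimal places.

Without the tax, 56 - 1.5Q = 37 + 1.5Q so Q* = 6.3333 and P* = 46.5.
A tax on buyers shifts demand down by 4: (56 - 4) - 1.5Q = 37 + 1.5Q, so Q_t = 5. Buyers pay P_b = 48.5; sellers receive P_s = P_b - 4 = 44.5.
The welfare triangle lost has base Q* - Q_t = 1.3333 and height t = 4, so DWL = (1/2)(1.3333)(4) = 2.6667.

2.67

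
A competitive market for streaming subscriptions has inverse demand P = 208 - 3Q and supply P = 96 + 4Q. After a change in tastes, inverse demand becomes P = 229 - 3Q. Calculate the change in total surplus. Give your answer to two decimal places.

Initial equilibrium: Q_0 = 16, P_0 = 160; CS_0 = (1/2)(16)(48) = 384, PS_0 = (1/2)(16)(64) = 512.
New equilibrium: 229 - 3Q = 96 + 4Q gives Q_1 = 19, P_1 = 172; CS_1 = 541.5, PS_1 = 722.
Change in total surplus = (541.5 + 722) - (384 + 512) = 367.5.

367.50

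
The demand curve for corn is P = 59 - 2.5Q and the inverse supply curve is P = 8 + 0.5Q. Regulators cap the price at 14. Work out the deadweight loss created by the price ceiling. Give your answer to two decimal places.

Without the control, 59 - 2.5Q = 8 + 0.5Q so Q* = 17 and P* = 16.5.
At the ceiling price 14, quantity supplied is (14 - 8)/0.5 = 12; supply is the short side, so Q = 12 trades at P = 14.
The lost-trades triangle has base Q* - 12 = 5 and height equal to the gap between the curves at Q = 12, which is 29 - 14 = 15. DWL = (1/2)(5)(15) = 37.5.

37.50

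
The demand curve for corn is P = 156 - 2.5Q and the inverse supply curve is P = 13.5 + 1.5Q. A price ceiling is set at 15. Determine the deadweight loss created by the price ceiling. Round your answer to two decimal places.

2397.78

Free-market equilibrium: 156 - 2.5Q = 13.5 + 1.5Q gives Q* = 35.625, P* = 66.9375.
At the ceiling price 15, quantity supplied is (15 - 13.5)/1.5 = 1; supply is the short side, so Q = 1 trades at P = 15.
At Q = 1 the demand price is 153.5 and the supply price is 15. Deadweight loss is the triangle between the curves from 1 to 35.625: (1/2)(153.5 - 15)(35.625 - 1) = 2397.7812.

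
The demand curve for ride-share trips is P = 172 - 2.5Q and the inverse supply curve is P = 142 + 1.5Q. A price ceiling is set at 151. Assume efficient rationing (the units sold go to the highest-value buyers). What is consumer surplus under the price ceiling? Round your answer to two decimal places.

Free-market equilibrium: 172 - 2.5Q = 142 + 1.5Q gives Q* = 7.5, P* = 153.25.
At P = 151, sellers supply (151 - 142)/1.5 = 6 while buyers want more, so the quantity traded is 6 at price 151.
The demand price at Q = 6 is 157. CS is the trapezoid between demand and 151 over [0, 6]: (1/2)[(172 - 151) + (157 - 151)](6) = 81.

81.00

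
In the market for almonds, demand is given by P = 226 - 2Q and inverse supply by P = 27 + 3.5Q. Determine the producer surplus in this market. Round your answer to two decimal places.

2290.97

Equilibrium: 226 - 2Q = 27 + 3.5Q, so Q* = 36.1818 and P* = 153.6364.
Producer surplus is the triangle above supply below P*: (1/2)(36.1818)(153.6364 - 27) = (1/2)(36.1818)(126.6364) = 2290.9669.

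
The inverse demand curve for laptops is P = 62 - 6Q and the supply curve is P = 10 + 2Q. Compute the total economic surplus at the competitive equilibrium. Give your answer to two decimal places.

169.00

Set 62 - 6Q = 10 + 2Q, which gives 52 = 8Q, so Q* = 6.5 and P* = 62 - 6(6.5) = 23.
CS = (1/2)(6.5)(39) = 126.75 and PS = (1/2)(6.5)(13) = 42.25, so total surplus = 169.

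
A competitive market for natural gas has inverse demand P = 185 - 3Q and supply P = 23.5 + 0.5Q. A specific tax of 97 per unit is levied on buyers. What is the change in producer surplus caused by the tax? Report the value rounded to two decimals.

-447.39

Without the tax, 185 - 3Q = 23.5 + 0.5Q so Q* = 46.1429 and P* = 46.5714.
With the tax, buyers' net willingness to pay falls by 97: (185 - 97) - 3Q = 23.5 + 0.5Q, so Q_t = 18.4286. Buyers pay P_b = 129.7143; sellers receive P_s = P_b - 97 = 32.7143.
PS falls from (1/2)(46.1429)(23.0714) = 532.2908 to (1/2)(18.4286)(9.2143) = 84.9031, a change of -447.3878.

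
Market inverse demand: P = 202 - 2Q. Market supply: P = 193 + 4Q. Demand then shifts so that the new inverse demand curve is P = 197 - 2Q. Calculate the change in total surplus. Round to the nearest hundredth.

Initial equilibrium: Q_0 = 1.5, P_0 = 199; CS_0 = (1/2)(1.5)(3) = 2.25, PS_0 = (1/2)(1.5)(6) = 4.5.
New equilibrium: 197 - 2Q = 193 + 4Q gives Q_1 = 0.6667, P_1 = 195.6667; CS_1 = 0.4444, PS_1 = 0.8889.
Change in total surplus = (0.4444 + 0.8889) - (2.25 + 4.5) = -5.4167.

-5.42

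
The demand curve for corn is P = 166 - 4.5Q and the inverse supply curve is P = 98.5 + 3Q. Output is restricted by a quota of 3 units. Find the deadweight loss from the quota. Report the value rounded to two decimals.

135.00

Without the quota, 166 - 4.5Q = 98.5 + 3Q gives Q* = 9.
At Q = 3 the demand price is 166 - 4.5(3) = 152.5 and the supply price is 98.5 + 3(3) = 107.5.
Deadweight loss is the triangle between the curves from 3 to 9: (1/2)(152.5 - 107.5)(9 - 3) = 135.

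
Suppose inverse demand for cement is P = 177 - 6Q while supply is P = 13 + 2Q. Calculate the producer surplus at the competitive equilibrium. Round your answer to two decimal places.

Setting demand equal to supply, 164 = 8Q, so Q* = 20.5 and P* = 54.
Producer surplus is the triangle above supply below P*: (1/2)(20.5)(54 - 13) = (1/2)(20.5)(41) = 420.25.

420.25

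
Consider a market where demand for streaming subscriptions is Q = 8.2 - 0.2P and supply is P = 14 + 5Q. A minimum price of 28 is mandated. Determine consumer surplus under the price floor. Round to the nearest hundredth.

Rewriting demand in inverse form: P = 41 - 5Q.
Free-market equilibrium: 41 - 5Q = 14 + 5Q gives Q* = 2.7, P* = 27.5.
At the floor price 28, quantity demanded is (41 - 28)/5 = 2.6; demand is the short side, so Q = 2.6 trades at P = 28.
CS is the triangle under demand above 28: (1/2)(2.6)(41 - 28) = 16.9.

16.90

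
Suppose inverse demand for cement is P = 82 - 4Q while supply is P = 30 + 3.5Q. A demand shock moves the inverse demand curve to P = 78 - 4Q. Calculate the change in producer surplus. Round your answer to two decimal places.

Initial equilibrium: Q_0 = 6.9333, P_0 = 54.2667; CS_0 = (1/2)(6.9333)(27.7333) = 96.1422, PS_0 = (1/2)(6.9333)(24.2667) = 84.1244.
New equilibrium: 78 - 4Q = 30 + 3.5Q gives Q_1 = 6.4, P_1 = 52.4; CS_1 = 81.92, PS_1 = 71.68.
Change in producer surplus = 71.68 - 84.1244 = -12.4444.

-12.44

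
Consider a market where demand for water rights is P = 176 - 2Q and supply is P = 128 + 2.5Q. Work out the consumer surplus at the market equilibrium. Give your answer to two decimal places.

113.78

Set 176 - 2Q = 128 + 2.5Q, which gives 48 = 4.5Q, so Q* = 10.6667 and P* = 176 - 2(10.6667) = 154.6667.
CS is the area between the demand curve and P* from 0 to Q*: (1/2)(10.6667)(21.3333) = 113.7778.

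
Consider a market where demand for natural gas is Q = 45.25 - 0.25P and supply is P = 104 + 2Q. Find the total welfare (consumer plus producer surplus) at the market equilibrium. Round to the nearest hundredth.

494.08

Rewriting demand in inverse form: P = 181 - 4Q.
Equilibrium: 181 - 4Q = 104 + 2Q, so Q* = 12.8333 and P* = 129.6667.
CS = (1/2)(12.8333)(51.3333) = 329.3889 and PS = (1/2)(12.8333)(25.6667) = 164.6944, so total surplus = 494.0833.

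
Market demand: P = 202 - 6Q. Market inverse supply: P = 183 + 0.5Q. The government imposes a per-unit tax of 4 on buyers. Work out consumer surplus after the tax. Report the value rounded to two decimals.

Without the tax, 202 - 6Q = 183 + 0.5Q so Q* = 2.9231 and P* = 184.4615.
With the tax, buyers' net willingness to pay falls by 4: (202 - 4) - 6Q = 183 + 0.5Q, so Q_t = 2.3077. Buyers pay P_b = 188.1538; sellers receive P_s = P_b - 4 = 184.1538.
CS = (1/2)(Q_t)(202 - P_b) = (1/2)(2.3077)(13.8462) = 15.9763.

15.98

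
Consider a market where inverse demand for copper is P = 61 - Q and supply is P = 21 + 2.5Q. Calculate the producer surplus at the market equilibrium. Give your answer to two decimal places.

163.27

Set 61 - Q = 21 + 2.5Q, which gives 40 = 3.5Q, so Q* = 11.4286 and P* = 61 - (11.4286) = 49.5714.
Producer surplus is the triangle above supply below P*: (1/2)(11.4286)(49.5714 - 21) = (1/2)(11.4286)(28.5714) = 163.2653.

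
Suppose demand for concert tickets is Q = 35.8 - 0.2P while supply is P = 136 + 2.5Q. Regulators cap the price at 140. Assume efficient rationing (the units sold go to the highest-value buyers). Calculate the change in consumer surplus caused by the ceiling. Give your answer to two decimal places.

-26.18

Rewriting demand in inverse form: P = 179 - 5Q.
Without the control, 179 - 5Q = 136 + 2.5Q so Q* = 5.7333 and P* = 150.3333.
At the ceiling price 140, quantity supplied is (140 - 136)/2.5 = 1.6; supply is the short side, so Q = 1.6 trades at P = 140.
CS goes from (1/2)(5.7333)(28.6667) = 82.1778 to 56 (computed as (179 - 140)(1.6) - (1/2)(5)(1.6)^2), a change of -26.1778.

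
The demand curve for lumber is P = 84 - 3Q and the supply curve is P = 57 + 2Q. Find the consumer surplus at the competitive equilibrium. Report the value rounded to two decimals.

Set 84 - 3Q = 57 + 2Q, which gives 27 = 5Q, so Q* = 5.4 and P* = 84 - 3(5.4) = 67.8.
CS is the area between the demand curve and P* from 0 to Q*: (1/2)(5.4)(16.2) = 43.74.

43.74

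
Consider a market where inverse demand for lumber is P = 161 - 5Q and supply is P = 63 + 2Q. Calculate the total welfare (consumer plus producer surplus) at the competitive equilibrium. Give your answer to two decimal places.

686.00

Equilibrium: 161 - 5Q = 63 + 2Q, so Q* = 14 and P* = 91.
Total surplus is the full triangle between the curves from 0 to Q*: (1/2)(14)(161 - 63) = 686.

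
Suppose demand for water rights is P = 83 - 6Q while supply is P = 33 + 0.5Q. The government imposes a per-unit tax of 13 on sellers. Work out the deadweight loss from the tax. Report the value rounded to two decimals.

Pre-tax equilibrium: 83 - 6Q = 33 + 0.5Q gives Q* = 7.6923, P* = 36.8462.
A tax on sellers shifts supply up by 13: 83 - 6Q = 33 + 0.5Q + 13, so Q_t = 5.6923. Buyers pay P_b = 48.8462; sellers receive P_s = P_b - 13 = 35.8462.
The welfare triangle lost has base Q* - Q_t = 2 and height t = 13, so DWL = (1/2)(2)(13) = 13.

13.00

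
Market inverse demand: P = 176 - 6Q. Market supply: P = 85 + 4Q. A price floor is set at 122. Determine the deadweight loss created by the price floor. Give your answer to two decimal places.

Free-market equilibrium: 176 - 6Q = 85 + 4Q gives Q* = 9.1, P* = 121.4.
At P = 122, buyers demand (176 - 122)/6 = 9 while sellers would supply more, so the quantity traded is 9 at price 122.
The lost-trades triangle has base Q* - 9 = 0.1 and height equal to the gap between the curves at Q = 9, which is 122 - 121 = 1. DWL = (1/2)(0.1)(1) = 0.05.

0.05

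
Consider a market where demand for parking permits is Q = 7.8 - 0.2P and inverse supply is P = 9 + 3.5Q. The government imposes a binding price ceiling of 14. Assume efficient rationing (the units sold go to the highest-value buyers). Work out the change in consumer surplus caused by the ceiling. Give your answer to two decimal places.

-0.53

Rewriting demand in inverse form: P = 39 - 5Q.
Free-market equilibrium: 39 - 5Q = 9 + 3.5Q gives Q* = 3.5294, P* = 21.3529.
At the ceiling price 14, quantity supplied is (14 - 9)/3.5 = 1.4286; supply is the short side, so Q = 1.4286 trades at P = 14.
CS goes from (1/2)(3.5294)(17.6471) = 31.1419 to 30.6122 (computed as (39 - 14)(1.4286) - (1/2)(5)(1.4286)^2), a change of -0.5296.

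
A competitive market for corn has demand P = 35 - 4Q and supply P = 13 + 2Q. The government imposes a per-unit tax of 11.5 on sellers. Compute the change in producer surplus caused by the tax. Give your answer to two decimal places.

-10.38

Without the tax, 35 - 4Q = 13 + 2Q so Q* = 3.6667 and P* = 20.3333.
With the tax, sellers need 11.5 more per unit: 35 - 4Q = 13 + 2Q + 11.5, so Q_t = 1.75. Buyers pay P_b = 28; sellers receive P_s = P_b - 11.5 = 16.5.
Producers lose the trapezoid between P_s and P* out to Q_t plus the triangle from Q_t to Q*: change in PS = 3.0625 - 13.4444 = -10.3819.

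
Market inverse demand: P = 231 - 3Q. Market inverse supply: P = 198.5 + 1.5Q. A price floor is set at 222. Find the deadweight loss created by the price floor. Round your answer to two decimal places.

Free-market equilibrium: 231 - 3Q = 198.5 + 1.5Q gives Q* = 7.2222, P* = 209.3333.
At the floor price 222, quantity demanded is (231 - 222)/3 = 3; demand is the short side, so Q = 3 trades at P = 222.
At Q = 3 the demand price is 222 and the supply price is 203. Deadweight loss is the triangle between the curves from 3 to 7.2222: (1/2)(222 - 203)(7.2222 - 3) = 40.1111.

40.11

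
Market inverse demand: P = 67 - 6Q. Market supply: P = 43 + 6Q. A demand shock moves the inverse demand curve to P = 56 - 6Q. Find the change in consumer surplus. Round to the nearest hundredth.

-8.48

Initial equilibrium: Q_0 = 2, P_0 = 55; CS_0 = (1/2)(2)(12) = 12, PS_0 = (1/2)(2)(12) = 12.
New equilibrium: 56 - 6Q = 43 + 6Q gives Q_1 = 1.0833, P_1 = 49.5; CS_1 = 3.5208, PS_1 = 3.5208.
Change in consumer surplus = 3.5208 - 12 = -8.4792.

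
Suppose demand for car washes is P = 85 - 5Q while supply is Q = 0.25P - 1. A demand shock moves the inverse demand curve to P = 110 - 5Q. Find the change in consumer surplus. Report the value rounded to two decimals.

Rewriting supply in inverse form: P = 4 + 4Q.
Initial equilibrium: Q_0 = 9, P_0 = 40; CS_0 = (1/2)(9)(45) = 202.5, PS_0 = (1/2)(9)(36) = 162.
New equilibrium: 110 - 5Q = 4 + 4Q gives Q_1 = 11.7778, P_1 = 51.1111; CS_1 = 346.7901, PS_1 = 277.4321.
Change in consumer surplus = 346.7901 - 202.5 = 144.2901.

144.29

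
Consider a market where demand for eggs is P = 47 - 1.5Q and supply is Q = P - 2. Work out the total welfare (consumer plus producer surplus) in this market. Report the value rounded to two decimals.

405.00

Rewriting supply in inverse form: P = 2 + Q.
Equilibrium: 47 - 1.5Q = 2 + Q, so Q* = 18 and P* = 20.
Total surplus is the full triangle between the curves from 0 to Q*: (1/2)(18)(47 - 2) = 405.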